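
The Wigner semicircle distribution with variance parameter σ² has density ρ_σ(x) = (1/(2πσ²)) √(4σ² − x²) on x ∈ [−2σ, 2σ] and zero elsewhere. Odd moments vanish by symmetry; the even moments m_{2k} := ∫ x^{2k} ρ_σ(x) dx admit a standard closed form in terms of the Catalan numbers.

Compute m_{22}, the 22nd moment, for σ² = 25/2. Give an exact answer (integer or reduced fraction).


By the scaled semicircle moment identity, m_{2k} = σ^{2k} · C_k with k = 11.
C_11 = (1/(k+1)) · C(2k, k) = (1/12) · C(22, 11) = (1/12) · 705432 = 58786.
σ^{2k} = (σ²)^k = (25/2)^11 = 2384185791015625/2048.

Therefore m_{22} = σ^{22} · C_11 = (2384185791015625/2048) · 58786 = 70078372955322265625/1024.


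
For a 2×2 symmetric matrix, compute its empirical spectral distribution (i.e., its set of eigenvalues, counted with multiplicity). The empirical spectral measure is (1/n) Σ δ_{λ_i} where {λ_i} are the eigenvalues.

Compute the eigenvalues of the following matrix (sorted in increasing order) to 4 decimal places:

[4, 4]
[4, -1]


Since M is real symmetric, both eigenvalues are real; they are the roots of det(λI − M) = λ² − (tr M) λ + det M.
tr M = 4 + (-1) = 3.
det M = 4·(-1) − 4² = -4 − 16 = -20.
Characteristic polynomial: λ² − 3λ − 20 = 0.
Discriminant Δ = (tr M)² − 4·det M = 9 − (-80) = 89; √Δ = 9.433981.
λ = (tr M ± √Δ)/2 = (3 ± 9.433981)/2, giving (tr M − √Δ)/2 = -3.2170 and (tr M + √Δ)/2 = 6.2170.

Eigenvalues sorted in increasing order: [-3.2170, 6.2170].


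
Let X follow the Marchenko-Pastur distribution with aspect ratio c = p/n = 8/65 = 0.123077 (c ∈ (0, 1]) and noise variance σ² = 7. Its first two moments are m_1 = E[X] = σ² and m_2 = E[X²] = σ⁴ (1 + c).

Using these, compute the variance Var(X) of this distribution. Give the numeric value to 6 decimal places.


m_1 = E[X] = σ² = 7, so m_1² = 49.
m_2 = E[X²] = σ⁴ (1 + c) = 49 · (1 + 0.123077) = 49 · 1.123077 = 55.030769.
(Note m_2 − m_1² simplifies to c · σ⁴ = 0.123077 · 49.)

Var(X) = m_2 − m_1² = 55.030769 − 49 = 6.030769.


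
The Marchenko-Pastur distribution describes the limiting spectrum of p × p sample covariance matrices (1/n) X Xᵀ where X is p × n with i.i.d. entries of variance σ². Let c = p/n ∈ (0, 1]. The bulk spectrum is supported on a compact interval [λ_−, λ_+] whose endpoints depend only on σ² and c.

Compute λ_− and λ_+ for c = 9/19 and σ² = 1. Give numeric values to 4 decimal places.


c = 9/19 = 0.473684; √c = 0.688247.
λ_− = σ² (1 − √c)² = 1 · (1 − 0.688247)² = 1 · (0.311753)² = 0.097190.
λ_+ = σ² (1 + √c)² = 1 · (1 + 0.688247)² = 1 · (1.688247)² = 2.850179.

Rounded to 4 decimal places: λ_− ≈ 0.0972, λ_+ ≈ 2.8502.


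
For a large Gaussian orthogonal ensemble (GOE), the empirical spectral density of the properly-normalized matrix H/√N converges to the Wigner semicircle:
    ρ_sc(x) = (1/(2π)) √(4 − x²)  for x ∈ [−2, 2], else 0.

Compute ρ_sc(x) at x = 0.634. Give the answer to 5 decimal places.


ρ_sc(x) = (1/(2π)) √(4 − x²). With x = 0.634:
  4 − x² = 4 − (0.634)² = 4 − 0.401956 = 3.598044.
  √(4 − x²) = 1.896851.
  1/(2π) = 0.159155.
  ρ_sc(0.634) = 0.159155 · 1.896851 = 0.301893.

Rounded to 5 decimal places: ρ_sc(0.634) ≈ 0.30189.


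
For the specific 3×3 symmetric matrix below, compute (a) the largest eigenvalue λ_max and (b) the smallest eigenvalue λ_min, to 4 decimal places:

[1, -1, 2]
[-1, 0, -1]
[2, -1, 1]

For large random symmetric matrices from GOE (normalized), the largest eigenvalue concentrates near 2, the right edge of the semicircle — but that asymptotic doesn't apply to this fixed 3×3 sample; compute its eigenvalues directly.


Since M is real symmetric, all three eigenvalues are real; they are the roots of det(λI − M) = λ³ − (tr M) λ² + s λ − det M, where s is the sum of the principal 2×2 minors.
tr M = 1 + 0 + 1 = 2.
s = (1·0 − (-1)²) + (1·1 − 2²) + (0·1 − (-1)²) = -1 + (-3) + (-1) = -5.
det M (expand along row 1) = 1·(-1) − (-1)·1 + 2·1 = 2.
Characteristic polynomial: λ³ − 2λ² − 5λ − 2 = 0.
Substitute λ = y + (tr M)/3 = y + 0.666667 to remove the quadratic term: y³ + p·y + q = 0 with p = s − (tr M)²/3 = -6.333333 and q = −2(tr M)³/27 + (tr M)·s/3 − det M = -5.925926.
Three real roots ⇒ use the trigonometric (Viète) form: r = 2√(−p/3) = 2.905933, φ = arccos(3q/(p·r)) = arccos(0.965961) = 0.261664 rad.
y_k = r·cos(φ/3 − 2πk/3) for k = 0, 1, 2 gives y = 2.894886, -1.228219, -1.666667.
λ_k = y_k + 0.666667 gives λ = 3.5616, -0.5616, -1.0000 (check: the sum is 2.0000 = tr M).

Hence λ_max = 3.5616 and λ_min = -1.0000.


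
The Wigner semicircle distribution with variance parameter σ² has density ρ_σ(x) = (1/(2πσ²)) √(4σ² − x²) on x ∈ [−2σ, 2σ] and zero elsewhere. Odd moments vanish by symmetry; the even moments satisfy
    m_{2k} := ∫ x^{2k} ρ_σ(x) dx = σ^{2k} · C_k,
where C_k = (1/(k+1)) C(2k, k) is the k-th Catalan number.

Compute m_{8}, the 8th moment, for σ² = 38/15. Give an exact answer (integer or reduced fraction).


By the scaled semicircle moment identity, m_{2k} = σ^{2k} · C_k with k = 4.
C_4 = (1/(k+1)) · C(2k, k) = (1/5) · C(8, 4) = (1/5) · 70 = 14.
σ^{2k} = (σ²)^k = (38/15)^4 = 2085136/50625.

Therefore m_{8} = σ^{8} · C_4 = (2085136/50625) · 14 = 29191904/50625.


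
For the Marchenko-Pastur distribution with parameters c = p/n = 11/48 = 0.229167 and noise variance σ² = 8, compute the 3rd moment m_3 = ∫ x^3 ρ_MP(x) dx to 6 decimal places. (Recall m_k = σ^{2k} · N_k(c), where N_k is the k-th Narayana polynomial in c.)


E[X³] = σ⁶ (1 + 3c + c²) (third MP moment). With σ² = 8 (so σ⁶ = 512) and c = 11/48 = 0.229167: E[X³] = 512 · (1 + 3·0.229167 + (0.229167)²) = 512 · 1.740017.

So E[X^3] = 890.888889.


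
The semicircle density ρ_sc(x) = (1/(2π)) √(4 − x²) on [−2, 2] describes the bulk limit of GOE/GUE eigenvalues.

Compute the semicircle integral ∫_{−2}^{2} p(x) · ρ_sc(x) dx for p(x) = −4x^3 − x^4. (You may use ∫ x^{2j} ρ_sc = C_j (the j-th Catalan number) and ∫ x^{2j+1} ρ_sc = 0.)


Write p(x) = Σ a_i x^i, split into monomials and integrate each against ρ_sc separately.
Using ∫ x^{2j} ρ_sc = C_j = (1/(j+1)) C(2j, j) (Catalan numbers) and ∫ x^{2j+1} ρ_sc = 0 (odd monomials vanish by symmetry):
  i = 3 (odd): ∫ x^3 ρ_sc = 0 (vanishes)
  i = 4 (even): a_4 · C_{2} = -1 · 2 = -2

Summing the contributions: ∫_{−2}^{2} p(x) ρ_sc(x) dx = -2.


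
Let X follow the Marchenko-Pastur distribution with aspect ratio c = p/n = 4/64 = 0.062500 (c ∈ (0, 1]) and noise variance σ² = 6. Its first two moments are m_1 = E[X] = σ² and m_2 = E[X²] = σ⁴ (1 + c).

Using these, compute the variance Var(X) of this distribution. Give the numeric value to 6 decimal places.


m_1 = E[X] = σ² = 6, so m_1² = 36.
m_2 = E[X²] = σ⁴ (1 + c) = 36 · (1 + 0.062500) = 36 · 1.062500 = 38.250000.
(Note m_2 − m_1² simplifies to c · σ⁴ = 0.062500 · 36.)

Var(X) = m_2 − m_1² = 38.250000 − 36 = 2.250000.


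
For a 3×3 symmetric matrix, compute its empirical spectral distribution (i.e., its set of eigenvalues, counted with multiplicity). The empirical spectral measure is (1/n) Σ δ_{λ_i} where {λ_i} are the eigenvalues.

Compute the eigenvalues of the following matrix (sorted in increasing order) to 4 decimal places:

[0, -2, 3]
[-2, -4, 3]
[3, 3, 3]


Since M is real symmetric, all three eigenvalues are real; they are the roots of det(λI − M) = λ³ − (tr M) λ² + s λ − det M, where s is the sum of the principal 2×2 minors.
tr M = 0 + (-4) + 3 = -1.
s = (0·(-4) − (-2)²) + (0·3 − 3²) + ((-4)·3 − 3²) = -4 + (-9) + (-21) = -34.
det M (expand along row 1) = 0·(-21) − (-2)·(-15) + 3·6 = -12.
Characteristic polynomial: λ³ + λ² − 34λ + 12 = 0.
Substitute λ = y + (tr M)/3 = y − 0.333333 to remove the quadratic term: y³ + p·y + q = 0 with p = s − (tr M)²/3 = -34.333333 and q = −2(tr M)³/27 + (tr M)·s/3 − det M = 23.407407.
Three real roots ⇒ use the trigonometric (Viète) form: r = 2√(−p/3) = 6.765928, φ = arccos(3q/(p·r)) = arccos(-0.302295) = 1.877896 rad.
y_k = r·cos(φ/3 − 2πk/3) for k = 0, 1, 2 gives y = 5.483094, 0.691396, -6.174489.
λ_k = y_k − 0.333333 gives λ = 5.1498, 0.3581, -6.5078 (check: the sum is -1.0000 = tr M).

Eigenvalues sorted in increasing order: [-6.5078, 0.3581, 5.1498].


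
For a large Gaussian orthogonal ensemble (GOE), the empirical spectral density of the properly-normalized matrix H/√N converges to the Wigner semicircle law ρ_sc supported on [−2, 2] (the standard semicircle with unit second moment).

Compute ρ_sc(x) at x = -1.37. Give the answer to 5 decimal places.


ρ_sc(x) = (1/(2π)) √(4 − x²). With x = -1.37:
  4 − x² = 4 − (-1.37)² = 4 − 1.876900 = 2.123100.
  √(4 − x²) = 1.457086.
  1/(2π) = 0.159155.
  ρ_sc(-1.37) = 0.159155 · 1.457086 = 0.231902.

Rounded to 5 decimal places: ρ_sc(-1.37) ≈ 0.23190.


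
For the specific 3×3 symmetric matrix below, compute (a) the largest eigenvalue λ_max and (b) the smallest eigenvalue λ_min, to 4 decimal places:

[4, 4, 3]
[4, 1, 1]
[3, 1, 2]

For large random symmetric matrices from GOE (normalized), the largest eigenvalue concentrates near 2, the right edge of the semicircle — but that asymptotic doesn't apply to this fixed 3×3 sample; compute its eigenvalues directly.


Since M is real symmetric, all three eigenvalues are real; they are the roots of det(λI − M) = λ³ − (tr M) λ² + s λ − det M, where s is the sum of the principal 2×2 minors.
tr M = 4 + 1 + 2 = 7.
s = (4·1 − 4²) + (4·2 − 3²) + (1·2 − 1²) = -12 + (-1) + 1 = -12.
det M (expand along row 1) = 4·1 − 4·5 + 3·1 = -13.
Characteristic polynomial: λ³ − 7λ² − 12λ + 13 = 0.
Substitute λ = y + (tr M)/3 = y + 2.333333 to remove the quadratic term: y³ + p·y + q = 0 with p = s − (tr M)²/3 = -28.333333 and q = −2(tr M)³/27 + (tr M)·s/3 − det M = -40.407407.
Three real roots ⇒ use the trigonometric (Viète) form: r = 2√(−p/3) = 6.146363, φ = arccos(3q/(p·r)) = arccos(0.696092) = 0.800857 rad.
y_k = r·cos(φ/3 − 2πk/3) for k = 0, 1, 2 gives y = 5.928655, -1.560182, -4.368473.
λ_k = y_k + 2.333333 gives λ = 8.2620, 0.7732, -2.0351 (check: the sum is 7.0000 = tr M).

Hence λ_max = 8.2620 and λ_min = -2.0351.


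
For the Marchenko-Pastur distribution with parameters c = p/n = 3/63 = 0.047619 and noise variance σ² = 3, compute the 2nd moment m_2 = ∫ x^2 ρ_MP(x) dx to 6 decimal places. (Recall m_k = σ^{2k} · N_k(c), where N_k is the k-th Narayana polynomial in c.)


E[X²] = σ⁴ (1 + c) (second MP moment). With σ² = 3 (so σ⁴ = 9) and c = 3/63 = 0.047619: E[X²] = 9 · (1 + 0.047619) = 9 · 1.047619.

So E[X^2] = 9.428571.


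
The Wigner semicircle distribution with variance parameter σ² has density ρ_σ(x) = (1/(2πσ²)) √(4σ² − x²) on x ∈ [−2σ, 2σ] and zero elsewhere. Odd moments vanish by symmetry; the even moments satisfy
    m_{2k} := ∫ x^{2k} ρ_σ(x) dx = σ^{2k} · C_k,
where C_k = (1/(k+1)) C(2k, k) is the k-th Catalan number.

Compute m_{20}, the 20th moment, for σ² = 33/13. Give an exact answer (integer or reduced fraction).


By the scaled semicircle moment identity, m_{2k} = σ^{2k} · C_k with k = 10.
C_10 = (1/(k+1)) · C(2k, k) = (1/11) · C(20, 10) = (1/11) · 184756 = 16796.
σ^{2k} = (σ²)^k = (33/13)^10 = 1531578985264449/137858491849.

Therefore m_{20} = σ^{20} · C_10 = (1531578985264449/137858491849) · 16796 = 1978800048961668108/10604499373.


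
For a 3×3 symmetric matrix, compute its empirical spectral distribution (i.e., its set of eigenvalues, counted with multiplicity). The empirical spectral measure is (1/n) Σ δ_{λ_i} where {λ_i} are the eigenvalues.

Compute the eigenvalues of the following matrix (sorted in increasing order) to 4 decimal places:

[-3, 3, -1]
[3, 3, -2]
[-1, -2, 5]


Since M is real symmetric, all three eigenvalues are real; they are the roots of det(λI − M) = λ³ − (tr M) λ² + s λ − det M, where s is the sum of the principal 2×2 minors.
tr M = -3 + 3 + 5 = 5.
s = ((-3)·3 − 3²) + ((-3)·5 − (-1)²) + (3·5 − (-2)²) = -18 + (-16) + 11 = -23.
det M (expand along row 1) = (-3)·11 − 3·13 + (-1)·(-3) = -69.
Characteristic polynomial: λ³ − 5λ² − 23λ + 69 = 0.
Substitute λ = y + (tr M)/3 = y + 1.666667 to remove the quadratic term: y³ + p·y + q = 0 with p = s − (tr M)²/3 = -31.333333 and q = −2(tr M)³/27 + (tr M)·s/3 − det M = 21.407407.
Three real roots ⇒ use the trigonometric (Viète) form: r = 2√(−p/3) = 6.463573, φ = arccos(3q/(p·r)) = arccos(-0.317107) = 1.893474 rad.
y_k = r·cos(φ/3 − 2πk/3) for k = 0, 1, 2 gives y = 5.218332, 0.693877, -5.912209.
λ_k = y_k + 1.666667 gives λ = 6.8850, 2.3605, -4.2455 (check: the sum is 5.0000 = tr M).

Eigenvalues sorted in increasing order: [-4.2455, 2.3605, 6.8850].


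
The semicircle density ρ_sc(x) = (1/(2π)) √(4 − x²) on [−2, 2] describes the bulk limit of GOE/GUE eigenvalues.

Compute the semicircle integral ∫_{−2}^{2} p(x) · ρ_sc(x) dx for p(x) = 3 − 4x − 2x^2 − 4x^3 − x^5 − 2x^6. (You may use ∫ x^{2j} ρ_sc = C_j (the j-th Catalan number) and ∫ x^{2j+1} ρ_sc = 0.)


Write p(x) = Σ a_i x^i, split into monomials and integrate each against ρ_sc separately.
Using ∫ x^{2j} ρ_sc = C_j = (1/(j+1)) C(2j, j) (Catalan numbers) and ∫ x^{2j+1} ρ_sc = 0 (odd monomials vanish by symmetry):
  i = 0 (even): a_0 · C_{0} = 3 · 1 = 3
  i = 1 (odd): ∫ x^1 ρ_sc = 0 (vanishes)
  i = 2 (even): a_2 · C_{1} = -2 · 1 = -2
  i = 3 (odd): ∫ x^3 ρ_sc = 0 (vanishes)
  i = 5 (odd): ∫ x^5 ρ_sc = 0 (vanishes)
  i = 6 (even): a_6 · C_{3} = -2 · 5 = -10

Summing the contributions: ∫_{−2}^{2} p(x) ρ_sc(x) dx = 3 + (-2) + (-10) = -9.


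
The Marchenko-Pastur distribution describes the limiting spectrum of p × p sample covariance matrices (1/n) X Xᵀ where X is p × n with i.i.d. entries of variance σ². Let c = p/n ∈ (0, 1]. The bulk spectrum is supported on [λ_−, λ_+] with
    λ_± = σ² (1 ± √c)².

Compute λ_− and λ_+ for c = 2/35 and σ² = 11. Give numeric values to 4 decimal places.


c = 2/35 = 0.057143; √c = 0.239046.
λ_− = σ² (1 − √c)² = 11 · (1 − 0.239046)² = 11 · (0.760954)² = 6.369566.
λ_+ = σ² (1 + √c)² = 11 · (1 + 0.239046)² = 11 · (1.239046)² = 16.887577.

Rounded to 4 decimal places: λ_− ≈ 6.3696, λ_+ ≈ 16.8876.


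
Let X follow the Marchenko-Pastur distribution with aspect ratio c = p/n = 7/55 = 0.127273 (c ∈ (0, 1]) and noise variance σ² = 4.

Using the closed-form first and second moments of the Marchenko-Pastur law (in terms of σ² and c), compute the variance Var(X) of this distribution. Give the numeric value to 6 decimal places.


Recall the MP moments m_1 = E[X] = σ² and m_2 = E[X²] = σ⁴ (1 + c).
m_1 = E[X] = σ² = 4, so m_1² = 16.
m_2 = E[X²] = σ⁴ (1 + c) = 16 · (1 + 0.127273) = 16 · 1.127273 = 18.036364.
(Note m_2 − m_1² simplifies to c · σ⁴ = 0.127273 · 16.)

Var(X) = m_2 − m_1² = 18.036364 − 16 = 2.036364.


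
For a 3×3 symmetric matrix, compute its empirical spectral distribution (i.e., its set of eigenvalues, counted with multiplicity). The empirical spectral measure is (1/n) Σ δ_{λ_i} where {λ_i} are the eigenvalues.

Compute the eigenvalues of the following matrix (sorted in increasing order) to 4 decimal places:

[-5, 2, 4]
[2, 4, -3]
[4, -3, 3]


Since M is real symmetric, all three eigenvalues are real; they are the roots of det(λI − M) = λ³ − (tr M) λ² + s λ − det M, where s is the sum of the principal 2×2 minors.
tr M = -5 + 4 + 3 = 2.
s = ((-5)·4 − 2²) + ((-5)·3 − 4²) + (4·3 − (-3)²) = -24 + (-31) + 3 = -52.
det M (expand along row 1) = (-5)·3 − 2·18 + 4·(-22) = -139.
Characteristic polynomial: λ³ − 2λ² − 52λ + 139 = 0.
Substitute λ = y + (tr M)/3 = y + 0.666667 to remove the quadratic term: y³ + p·y + q = 0 with p = s − (tr M)²/3 = -53.333333 and q = −2(tr M)³/27 + (tr M)·s/3 − det M = 103.740741.
Three real roots ⇒ use the trigonometric (Viète) form: r = 2√(−p/3) = 8.432740, φ = arccos(3q/(p·r)) = arccos(-0.691995) = 2.335046 rad.
y_k = r·cos(φ/3 − 2πk/3) for k = 0, 1, 2 gives y = 6.004735, 2.125078, -8.129813.
λ_k = y_k + 0.666667 gives λ = 6.6714, 2.7917, -7.4631 (check: the sum is 2.0000 = tr M).

Eigenvalues sorted in increasing order: [-7.4631, 2.7917, 6.6714].


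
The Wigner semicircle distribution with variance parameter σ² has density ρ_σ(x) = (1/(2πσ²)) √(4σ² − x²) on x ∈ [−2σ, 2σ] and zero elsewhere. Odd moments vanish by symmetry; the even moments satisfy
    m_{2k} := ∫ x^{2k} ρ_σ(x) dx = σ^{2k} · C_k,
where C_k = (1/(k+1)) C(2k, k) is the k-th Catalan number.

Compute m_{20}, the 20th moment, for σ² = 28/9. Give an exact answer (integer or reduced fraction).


By the scaled semicircle moment identity, m_{2k} = σ^{2k} · C_k with k = 10.
C_10 = (1/(k+1)) · C(2k, k) = (1/11) · C(20, 10) = (1/11) · 184756 = 16796.
σ^{2k} = (σ²)^k = (28/9)^10 = 296196766695424/3486784401.

Therefore m_{20} = σ^{20} · C_10 = (296196766695424/3486784401) · 16796 = 4974920893416341504/3486784401.


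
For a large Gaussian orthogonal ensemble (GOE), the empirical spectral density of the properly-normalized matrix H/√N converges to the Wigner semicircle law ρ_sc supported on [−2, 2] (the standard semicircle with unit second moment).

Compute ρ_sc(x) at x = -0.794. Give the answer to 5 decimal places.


ρ_sc(x) = (1/(2π)) √(4 − x²). With x = -0.794:
  4 − x² = 4 − (-0.794)² = 4 − 0.630436 = 3.369564.
  √(4 − x²) = 1.835637.
  1/(2π) = 0.159155.
  ρ_sc(-0.794) = 0.159155 · 1.835637 = 0.292151.

Rounded to 5 decimal places: ρ_sc(-0.794) ≈ 0.29215.


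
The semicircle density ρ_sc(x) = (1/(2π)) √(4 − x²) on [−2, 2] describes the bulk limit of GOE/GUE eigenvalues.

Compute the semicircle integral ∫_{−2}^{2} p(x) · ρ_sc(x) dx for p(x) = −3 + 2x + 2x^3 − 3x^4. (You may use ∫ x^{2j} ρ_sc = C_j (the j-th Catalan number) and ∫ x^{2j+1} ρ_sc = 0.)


Write p(x) = Σ a_i x^i, split into monomials and integrate each against ρ_sc separately.
Using ∫ x^{2j} ρ_sc = C_j = (1/(j+1)) C(2j, j) (Catalan numbers) and ∫ x^{2j+1} ρ_sc = 0 (odd monomials vanish by symmetry):
  i = 0 (even): a_0 · C_{0} = -3 · 1 = -3
  i = 1 (odd): ∫ x^1 ρ_sc = 0 (vanishes)
  i = 3 (odd): ∫ x^3 ρ_sc = 0 (vanishes)
  i = 4 (even): a_4 · C_{2} = -3 · 2 = -6

Summing the contributions: ∫_{−2}^{2} p(x) ρ_sc(x) dx = (-3) + (-6) = -9.


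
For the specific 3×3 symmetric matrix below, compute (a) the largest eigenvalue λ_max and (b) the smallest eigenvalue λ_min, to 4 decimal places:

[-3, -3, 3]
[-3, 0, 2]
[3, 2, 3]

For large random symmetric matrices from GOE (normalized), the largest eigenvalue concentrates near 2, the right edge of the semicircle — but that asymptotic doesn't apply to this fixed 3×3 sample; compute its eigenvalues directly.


Since M is real symmetric, all three eigenvalues are real; they are the roots of det(λI − M) = λ³ − (tr M) λ² + s λ − det M, where s is the sum of the principal 2×2 minors.
tr M = -3 + 0 + 3 = 0.
s = ((-3)·0 − (-3)²) + ((-3)·3 − 3²) + (0·3 − 2²) = -9 + (-18) + (-4) = -31.
det M (expand along row 1) = (-3)·(-4) − (-3)·(-15) + 3·(-6) = -51.
Characteristic polynomial: λ³ − 31λ + 51 = 0.
Substitute λ = y + (tr M)/3 = y + 0.000000 to remove the quadratic term: y³ + p·y + q = 0 with p = s − (tr M)²/3 = -31.000000 and q = −2(tr M)³/27 + (tr M)·s/3 − det M = 51.000000.
Three real roots ⇒ use the trigonometric (Viète) form: r = 2√(−p/3) = 6.429101, φ = arccos(3q/(p·r)) = arccos(-0.767679) = 2.446007 rad.
y_k = r·cos(φ/3 − 2πk/3) for k = 0, 1, 2 gives y = 4.407946, 1.849114, -6.257059.
λ_k = y_k + 0.000000 gives λ = 4.4079, 1.8491, -6.2571 (check: the sum is 0.0000 = tr M).

Hence λ_max = 4.4079 and λ_min = -6.2571.


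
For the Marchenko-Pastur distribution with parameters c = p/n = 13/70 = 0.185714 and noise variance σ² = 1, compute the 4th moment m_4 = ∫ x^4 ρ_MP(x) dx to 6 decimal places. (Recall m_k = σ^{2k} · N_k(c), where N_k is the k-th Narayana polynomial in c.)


E[X⁴] = σ⁸ (1 + 6c + 6c² + c³) (fourth MP moment). With σ² = 1 (so σ⁸ = 1) and c = 13/70 = 0.185714: E[X⁴] = 1 · (1 + 6·0.185714 + 6·(0.185714)² + (0.185714)³) = 1 · 2.327630.

So E[X^4] = 2.327630.


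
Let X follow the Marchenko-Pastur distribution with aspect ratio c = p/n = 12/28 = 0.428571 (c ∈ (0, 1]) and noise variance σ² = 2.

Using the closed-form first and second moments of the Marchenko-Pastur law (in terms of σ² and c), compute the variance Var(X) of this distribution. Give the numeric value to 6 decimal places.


Recall the MP moments m_1 = E[X] = σ² and m_2 = E[X²] = σ⁴ (1 + c).
m_1 = E[X] = σ² = 2, so m_1² = 4.
m_2 = E[X²] = σ⁴ (1 + c) = 4 · (1 + 0.428571) = 4 · 1.428571 = 5.714286.
(Note m_2 − m_1² simplifies to c · σ⁴ = 0.428571 · 4.)

Var(X) = m_2 − m_1² = 5.714286 − 4 = 1.714286.


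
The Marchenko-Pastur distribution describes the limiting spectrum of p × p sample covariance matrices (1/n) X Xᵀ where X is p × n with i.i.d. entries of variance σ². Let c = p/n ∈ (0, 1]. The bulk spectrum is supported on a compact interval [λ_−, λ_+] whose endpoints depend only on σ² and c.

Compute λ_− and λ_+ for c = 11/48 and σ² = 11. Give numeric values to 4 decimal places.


c = 11/48 = 0.229167; √c = 0.478714.
λ_− = σ² (1 − √c)² = 11 · (1 − 0.478714)² = 11 · (0.521286)² = 2.989135.
λ_+ = σ² (1 + √c)² = 11 · (1 + 0.478714)² = 11 · (1.478714)² = 24.052532.

Rounded to 4 decimal places: λ_− ≈ 2.9891, λ_+ ≈ 24.0525.


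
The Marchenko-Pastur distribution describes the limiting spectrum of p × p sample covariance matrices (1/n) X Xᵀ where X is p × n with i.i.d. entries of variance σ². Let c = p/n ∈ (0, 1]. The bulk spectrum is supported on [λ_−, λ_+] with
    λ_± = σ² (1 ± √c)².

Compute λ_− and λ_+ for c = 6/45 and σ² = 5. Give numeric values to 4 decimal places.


c = 6/45 = 0.133333; √c = 0.365148.
λ_− = σ² (1 − √c)² = 5 · (1 − 0.365148)² = 5 · (0.634852)² = 2.015183.
λ_+ = σ² (1 + √c)² = 5 · (1 + 0.365148)² = 5 · (1.365148)² = 9.318150.

Rounded to 4 decimal places: λ_− ≈ 2.0152, λ_+ ≈ 9.3182.


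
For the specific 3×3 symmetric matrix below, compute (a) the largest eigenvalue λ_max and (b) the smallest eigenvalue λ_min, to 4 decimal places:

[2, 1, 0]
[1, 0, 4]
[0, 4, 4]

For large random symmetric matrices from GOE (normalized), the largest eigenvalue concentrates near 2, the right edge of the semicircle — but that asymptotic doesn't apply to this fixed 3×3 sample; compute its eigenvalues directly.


Since M is real symmetric, all three eigenvalues are real; they are the roots of det(λI − M) = λ³ − (tr M) λ² + s λ − det M, where s is the sum of the principal 2×2 minors.
tr M = 2 + 0 + 4 = 6.
s = (2·0 − 1²) + (2·4 − 0²) + (0·4 − 4²) = -1 + 8 + (-16) = -9.
det M (expand along row 1) = 2·(-16) − 1·4 + 0·4 = -36.
Characteristic polynomial: λ³ − 6λ² − 9λ + 36 = 0.
Substitute λ = y + (tr M)/3 = y + 2.000000 to remove the quadratic term: y³ + p·y + q = 0 with p = s − (tr M)²/3 = -21.000000 and q = −2(tr M)³/27 + (tr M)·s/3 − det M = 2.000000.
Three real roots ⇒ use the trigonometric (Viète) form: r = 2√(−p/3) = 5.291503, φ = arccos(3q/(p·r)) = arccos(-0.053995) = 1.624818 rad.
y_k = r·cos(φ/3 − 2πk/3) for k = 0, 1, 2 gives y = 4.534193, 0.095279, -4.629472.
λ_k = y_k + 2.000000 gives λ = 6.5342, 2.0953, -2.6295 (check: the sum is 6.0000 = tr M).

Hence λ_max = 6.5342 and λ_min = -2.6295.


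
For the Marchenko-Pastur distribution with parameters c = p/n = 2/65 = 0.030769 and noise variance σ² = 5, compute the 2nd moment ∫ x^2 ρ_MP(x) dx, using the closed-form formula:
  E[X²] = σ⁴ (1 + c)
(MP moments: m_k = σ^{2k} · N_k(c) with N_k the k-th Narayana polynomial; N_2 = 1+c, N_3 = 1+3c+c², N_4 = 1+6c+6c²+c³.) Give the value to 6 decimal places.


E[X²] = σ⁴ (1 + c) (second MP moment). With σ² = 5 (so σ⁴ = 25) and c = 2/65 = 0.030769: E[X²] = 25 · (1 + 0.030769) = 25 · 1.030769.

So E[X^2] = 25.769231.


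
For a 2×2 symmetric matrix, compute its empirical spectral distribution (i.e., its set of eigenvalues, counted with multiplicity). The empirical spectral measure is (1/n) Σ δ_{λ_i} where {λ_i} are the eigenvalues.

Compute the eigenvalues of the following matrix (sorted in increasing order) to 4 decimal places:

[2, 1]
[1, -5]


Since M is real symmetric, both eigenvalues are real; they are the roots of det(λI − M) = λ² − (tr M) λ + det M.
tr M = 2 + (-5) = -3.
det M = 2·(-5) − 1² = -10 − 1 = -11.
Characteristic polynomial: λ² + 3λ − 11 = 0.
Discriminant Δ = (tr M)² − 4·det M = 9 − (-44) = 53; √Δ = 7.280110.
λ = (tr M ± √Δ)/2 = (-3 ± 7.280110)/2, giving (tr M − √Δ)/2 = -5.1401 and (tr M + √Δ)/2 = 2.1401.

Eigenvalues sorted in increasing order: [-5.1401, 2.1401].


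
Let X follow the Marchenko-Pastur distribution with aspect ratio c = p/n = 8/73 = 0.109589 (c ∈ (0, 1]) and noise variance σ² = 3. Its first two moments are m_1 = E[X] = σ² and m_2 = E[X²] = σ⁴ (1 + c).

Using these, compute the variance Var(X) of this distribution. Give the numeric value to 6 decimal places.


m_1 = E[X] = σ² = 3, so m_1² = 9.
m_2 = E[X²] = σ⁴ (1 + c) = 9 · (1 + 0.109589) = 9 · 1.109589 = 9.986301.
(Note m_2 − m_1² simplifies to c · σ⁴ = 0.109589 · 9.)

Var(X) = m_2 − m_1² = 9.986301 − 9 = 0.986301.


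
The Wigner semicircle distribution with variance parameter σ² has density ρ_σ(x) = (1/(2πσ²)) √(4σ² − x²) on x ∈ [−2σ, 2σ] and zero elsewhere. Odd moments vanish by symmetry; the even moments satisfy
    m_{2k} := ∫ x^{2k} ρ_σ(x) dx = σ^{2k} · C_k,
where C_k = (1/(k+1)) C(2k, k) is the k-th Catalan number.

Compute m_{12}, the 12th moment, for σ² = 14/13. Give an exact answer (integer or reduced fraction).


By the scaled semicircle moment identity, m_{2k} = σ^{2k} · C_k with k = 6.
C_6 = (1/(k+1)) · C(2k, k) = (1/7) · C(12, 6) = (1/7) · 924 = 132.
σ^{2k} = (σ²)^k = (14/13)^6 = 7529536/4826809.

Therefore m_{12} = σ^{12} · C_6 = (7529536/4826809) · 132 = 993898752/4826809.


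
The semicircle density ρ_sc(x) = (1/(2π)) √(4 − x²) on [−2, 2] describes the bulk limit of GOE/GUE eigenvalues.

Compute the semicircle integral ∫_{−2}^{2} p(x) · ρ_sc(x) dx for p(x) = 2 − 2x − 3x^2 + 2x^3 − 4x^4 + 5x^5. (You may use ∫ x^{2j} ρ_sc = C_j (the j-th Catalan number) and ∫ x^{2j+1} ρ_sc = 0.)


Write p(x) = Σ a_i x^i, split into monomials and integrate each against ρ_sc separately.
Using ∫ x^{2j} ρ_sc = C_j = (1/(j+1)) C(2j, j) (Catalan numbers) and ∫ x^{2j+1} ρ_sc = 0 (odd monomials vanish by symmetry):
  i = 0 (even): a_0 · C_{0} = 2 · 1 = 2
  i = 1 (odd): ∫ x^1 ρ_sc = 0 (vanishes)
  i = 2 (even): a_2 · C_{1} = -3 · 1 = -3
  i = 3 (odd): ∫ x^3 ρ_sc = 0 (vanishes)
  i = 4 (even): a_4 · C_{2} = -4 · 2 = -8
  i = 5 (odd): ∫ x^5 ρ_sc = 0 (vanishes)

Summing the contributions: ∫_{−2}^{2} p(x) ρ_sc(x) dx = 2 + (-3) + (-8) = -9.


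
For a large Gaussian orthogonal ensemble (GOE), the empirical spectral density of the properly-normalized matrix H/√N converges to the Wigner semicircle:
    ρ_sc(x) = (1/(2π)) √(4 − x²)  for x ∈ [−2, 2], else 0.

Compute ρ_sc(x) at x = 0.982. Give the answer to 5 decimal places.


ρ_sc(x) = (1/(2π)) √(4 − x²). With x = 0.982:
  4 − x² = 4 − (0.982)² = 4 − 0.964324 = 3.035676.
  √(4 − x²) = 1.742319.
  1/(2π) = 0.159155.
  ρ_sc(0.982) = 0.159155 · 1.742319 = 0.277299.

Rounded to 5 decimal places: ρ_sc(0.982) ≈ 0.27730.


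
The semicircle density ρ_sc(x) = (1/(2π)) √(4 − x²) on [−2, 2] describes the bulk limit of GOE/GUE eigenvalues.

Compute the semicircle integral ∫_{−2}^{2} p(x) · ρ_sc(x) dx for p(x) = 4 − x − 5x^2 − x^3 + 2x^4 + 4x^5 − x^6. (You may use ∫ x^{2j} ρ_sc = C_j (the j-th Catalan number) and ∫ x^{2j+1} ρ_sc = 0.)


Write p(x) = Σ a_i x^i, split into monomials and integrate each against ρ_sc separately.
Using ∫ x^{2j} ρ_sc = C_j = (1/(j+1)) C(2j, j) (Catalan numbers) and ∫ x^{2j+1} ρ_sc = 0 (odd monomials vanish by symmetry):
  i = 0 (even): a_0 · C_{0} = 4 · 1 = 4
  i = 1 (odd): ∫ x^1 ρ_sc = 0 (vanishes)
  i = 2 (even): a_2 · C_{1} = -5 · 1 = -5
  i = 3 (odd): ∫ x^3 ρ_sc = 0 (vanishes)
  i = 4 (even): a_4 · C_{2} = 2 · 2 = 4
  i = 5 (odd): ∫ x^5 ρ_sc = 0 (vanishes)
  i = 6 (even): a_6 · C_{3} = -1 · 5 = -5

Summing the contributions: ∫_{−2}^{2} p(x) ρ_sc(x) dx = 4 + (-5) + 4 + (-5) = -2.


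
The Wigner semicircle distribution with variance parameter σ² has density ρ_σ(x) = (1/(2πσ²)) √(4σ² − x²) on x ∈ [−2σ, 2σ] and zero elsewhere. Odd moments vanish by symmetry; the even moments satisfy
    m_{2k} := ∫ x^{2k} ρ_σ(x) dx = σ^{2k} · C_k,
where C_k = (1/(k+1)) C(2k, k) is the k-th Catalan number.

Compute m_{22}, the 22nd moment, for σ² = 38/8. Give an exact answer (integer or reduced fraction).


By the scaled semicircle moment identity, m_{2k} = σ^{2k} · C_k with k = 11.
C_11 = (1/(k+1)) · C(2k, k) = (1/12) · C(22, 11) = (1/12) · 705432 = 58786.
σ^{2k} = (σ²)^k = (38/8)^11 = 116490258898219/4194304.

Therefore m_{22} = σ^{22} · C_11 = (116490258898219/4194304) · 58786 = 3423998179795351067/2097152.


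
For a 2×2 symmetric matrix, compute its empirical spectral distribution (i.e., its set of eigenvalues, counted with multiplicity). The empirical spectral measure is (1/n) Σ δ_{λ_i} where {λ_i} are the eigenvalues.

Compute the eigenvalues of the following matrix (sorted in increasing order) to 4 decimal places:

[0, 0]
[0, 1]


Since M is real symmetric, both eigenvalues are real; they are the roots of det(λI − M) = λ² − (tr M) λ + det M.
tr M = 0 + 1 = 1.
det M = 0·1 − 0² = 0 − 0 = 0.
Characteristic polynomial: λ² − λ = 0.
Discriminant Δ = (tr M)² − 4·det M = 1 − 0 = 1; √Δ = 1.000000.
λ = (tr M ± √Δ)/2 = (1 ± 1.000000)/2, giving (tr M − √Δ)/2 = 0.0000 and (tr M + √Δ)/2 = 1.0000.

Eigenvalues sorted in increasing order: [0.0000, 1.0000].


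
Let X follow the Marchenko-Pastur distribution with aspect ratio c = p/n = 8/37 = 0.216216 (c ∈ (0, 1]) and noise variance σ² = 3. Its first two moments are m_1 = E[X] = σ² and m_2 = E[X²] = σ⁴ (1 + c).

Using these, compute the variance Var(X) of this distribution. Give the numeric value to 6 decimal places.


m_1 = E[X] = σ² = 3, so m_1² = 9.
m_2 = E[X²] = σ⁴ (1 + c) = 9 · (1 + 0.216216) = 9 · 1.216216 = 10.945946.
(Note m_2 − m_1² simplifies to c · σ⁴ = 0.216216 · 9.)

Var(X) = m_2 − m_1² = 10.945946 − 9 = 1.945946.


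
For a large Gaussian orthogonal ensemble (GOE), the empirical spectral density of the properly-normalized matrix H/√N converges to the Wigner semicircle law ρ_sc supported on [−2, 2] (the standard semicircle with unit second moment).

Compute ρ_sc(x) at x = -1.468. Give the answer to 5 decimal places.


ρ_sc(x) = (1/(2π)) √(4 − x²). With x = -1.468:
  4 − x² = 4 − (-1.468)² = 4 − 2.155024 = 1.844976.
  √(4 − x²) = 1.358299.
  1/(2π) = 0.159155.
  ρ_sc(-1.468) = 0.159155 · 1.358299 = 0.216180.

Rounded to 5 decimal places: ρ_sc(-1.468) ≈ 0.21618.


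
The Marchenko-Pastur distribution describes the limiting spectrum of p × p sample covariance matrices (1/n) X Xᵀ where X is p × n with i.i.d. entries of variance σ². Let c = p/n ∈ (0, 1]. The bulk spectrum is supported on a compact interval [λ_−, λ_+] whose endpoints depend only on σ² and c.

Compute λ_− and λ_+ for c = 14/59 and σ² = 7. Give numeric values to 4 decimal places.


c = 14/59 = 0.237288; √c = 0.487122.
λ_− = σ² (1 − √c)² = 7 · (1 − 0.487122)² = 7 · (0.512878)² = 1.841305.
λ_+ = σ² (1 + √c)² = 7 · (1 + 0.487122)² = 7 · (1.487122)² = 15.480729.

Rounded to 4 decimal places: λ_− ≈ 1.8413, λ_+ ≈ 15.4807.


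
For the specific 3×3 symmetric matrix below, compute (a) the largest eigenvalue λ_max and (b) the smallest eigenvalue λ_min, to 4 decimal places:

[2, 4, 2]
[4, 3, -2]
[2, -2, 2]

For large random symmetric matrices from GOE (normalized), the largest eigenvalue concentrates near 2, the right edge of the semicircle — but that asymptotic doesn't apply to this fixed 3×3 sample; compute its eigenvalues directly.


Since M is real symmetric, all three eigenvalues are real; they are the roots of det(λI − M) = λ³ − (tr M) λ² + s λ − det M, where s is the sum of the principal 2×2 minors.
tr M = 2 + 3 + 2 = 7.
s = (2·3 − 4²) + (2·2 − 2²) + (3·2 − (-2)²) = -10 + 0 + 2 = -8.
det M (expand along row 1) = 2·2 − 4·12 + 2·(-14) = -72.
Characteristic polynomial: λ³ − 7λ² − 8λ + 72 = 0.
Substitute λ = y + (tr M)/3 = y + 2.333333 to remove the quadratic term: y³ + p·y + q = 0 with p = s − (tr M)²/3 = -24.333333 and q = −2(tr M)³/27 + (tr M)·s/3 − det M = 27.925926.
Three real roots ⇒ use the trigonometric (Viète) form: r = 2√(−p/3) = 5.696002, φ = arccos(3q/(p·r)) = arccos(-0.604445) = 2.219866 rad.
y_k = r·cos(φ/3 − 2πk/3) for k = 0, 1, 2 gives y = 4.206491, 1.222775, -5.429266.
λ_k = y_k + 2.333333 gives λ = 6.5398, 3.5561, -3.0959 (check: the sum is 7.0000 = tr M).

Hence λ_max = 6.5398 and λ_min = -3.0959.


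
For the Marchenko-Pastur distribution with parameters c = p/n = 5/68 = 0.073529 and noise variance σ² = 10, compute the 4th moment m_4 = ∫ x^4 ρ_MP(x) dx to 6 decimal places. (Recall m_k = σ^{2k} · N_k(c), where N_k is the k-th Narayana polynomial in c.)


E[X⁴] = σ⁸ (1 + 6c + 6c² + c³) (fourth MP moment). With σ² = 10 (so σ⁸ = 10000) and c = 5/68 = 0.073529: E[X⁴] = 10000 · (1 + 6·0.073529 + 6·(0.073529)² + (0.073529)³) = 10000 · 1.474013.

So E[X^4] = 14740.134592.


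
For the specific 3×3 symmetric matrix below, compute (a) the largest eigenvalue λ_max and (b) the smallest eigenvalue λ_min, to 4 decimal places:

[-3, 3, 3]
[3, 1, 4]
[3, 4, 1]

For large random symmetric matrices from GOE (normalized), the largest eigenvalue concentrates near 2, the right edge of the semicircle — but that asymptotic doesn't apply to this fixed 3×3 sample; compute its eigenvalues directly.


Since M is real symmetric, all three eigenvalues are real; they are the roots of det(λI − M) = λ³ − (tr M) λ² + s λ − det M, where s is the sum of the principal 2×2 minors.
tr M = -3 + 1 + 1 = -1.
s = ((-3)·1 − 3²) + ((-3)·1 − 3²) + (1·1 − 4²) = -12 + (-12) + (-15) = -39.
det M (expand along row 1) = (-3)·(-15) − 3·(-9) + 3·9 = 99.
Characteristic polynomial: λ³ + λ² − 39λ − 99 = 0.
Substitute λ = y + (tr M)/3 = y − 0.333333 to remove the quadratic term: y³ + p·y + q = 0 with p = s − (tr M)²/3 = -39.333333 and q = −2(tr M)³/27 + (tr M)·s/3 − det M = -85.925926.
Three real roots ⇒ use the trigonometric (Viète) form: r = 2√(−p/3) = 7.241854, φ = arccos(3q/(p·r)) = arccos(0.904972) = 0.439483 rad.
y_k = r·cos(φ/3 − 2πk/3) for k = 0, 1, 2 gives y = 7.164285, -2.666667, -4.497619.
λ_k = y_k − 0.333333 gives λ = 6.8310, -3.0000, -4.8310 (check: the sum is -1.0000 = tr M).

Hence λ_max = 6.8310 and λ_min = -4.8310.


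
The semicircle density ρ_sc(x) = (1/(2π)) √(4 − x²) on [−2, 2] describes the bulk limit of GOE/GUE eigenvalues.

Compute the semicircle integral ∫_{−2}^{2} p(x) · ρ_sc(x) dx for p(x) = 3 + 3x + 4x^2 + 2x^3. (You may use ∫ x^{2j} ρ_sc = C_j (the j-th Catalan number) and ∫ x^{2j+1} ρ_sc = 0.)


Write p(x) = Σ a_i x^i, split into monomials and integrate each against ρ_sc separately.
Using ∫ x^{2j} ρ_sc = C_j = (1/(j+1)) C(2j, j) (Catalan numbers) and ∫ x^{2j+1} ρ_sc = 0 (odd monomials vanish by symmetry):
  i = 0 (even): a_0 · C_{0} = 3 · 1 = 3
  i = 1 (odd): ∫ x^1 ρ_sc = 0 (vanishes)
  i = 2 (even): a_2 · C_{1} = 4 · 1 = 4
  i = 3 (odd): ∫ x^3 ρ_sc = 0 (vanishes)

Summing the contributions: ∫_{−2}^{2} p(x) ρ_sc(x) dx = 3 + 4 = 7.


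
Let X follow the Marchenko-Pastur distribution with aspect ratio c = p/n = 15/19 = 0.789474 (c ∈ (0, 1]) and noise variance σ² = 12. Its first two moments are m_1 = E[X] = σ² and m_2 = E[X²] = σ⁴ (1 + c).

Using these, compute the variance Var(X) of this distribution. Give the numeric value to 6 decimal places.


m_1 = E[X] = σ² = 12, so m_1² = 144.
m_2 = E[X²] = σ⁴ (1 + c) = 144 · (1 + 0.789474) = 144 · 1.789474 = 257.684211.
(Note m_2 − m_1² simplifies to c · σ⁴ = 0.789474 · 144.)

Var(X) = m_2 − m_1² = 257.684211 − 144 = 113.684211.


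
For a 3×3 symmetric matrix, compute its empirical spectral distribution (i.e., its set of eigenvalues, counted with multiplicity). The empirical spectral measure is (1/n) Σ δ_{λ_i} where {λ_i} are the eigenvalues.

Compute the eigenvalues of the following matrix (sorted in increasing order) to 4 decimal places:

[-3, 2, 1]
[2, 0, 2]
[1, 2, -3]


Since M is real symmetric, all three eigenvalues are real; they are the roots of det(λI − M) = λ³ − (tr M) λ² + s λ − det M, where s is the sum of the principal 2×2 minors.
tr M = -3 + 0 + (-3) = -6.
s = ((-3)·0 − 2²) + ((-3)·(-3) − 1²) + (0·(-3) − 2²) = -4 + 8 + (-4) = 0.
det M (expand along row 1) = (-3)·(-4) − 2·(-8) + 1·4 = 32.
Characteristic polynomial: λ³ + 6λ² − 32 = 0.
Substitute λ = y + (tr M)/3 = y − 2.000000 to remove the quadratic term: y³ + p·y + q = 0 with p = s − (tr M)²/3 = -12.000000 and q = −2(tr M)³/27 + (tr M)·s/3 − det M = -16.000000.
Three real roots ⇒ use the trigonometric (Viète) form: r = 2√(−p/3) = 4.000000, φ = arccos(3q/(p·r)) = arccos(1.000000) = 0.000000 rad.
y_k = r·cos(φ/3 − 2πk/3) for k = 0, 1, 2 gives y = 4.000000, -2.000000, -2.000000.
λ_k = y_k − 2.000000 gives λ = 2.0000, -4.0000, -4.0000 (check: the sum is -6.0000 = tr M).

Eigenvalues sorted in increasing order: [-4.0000, -4.0000, 2.0000].


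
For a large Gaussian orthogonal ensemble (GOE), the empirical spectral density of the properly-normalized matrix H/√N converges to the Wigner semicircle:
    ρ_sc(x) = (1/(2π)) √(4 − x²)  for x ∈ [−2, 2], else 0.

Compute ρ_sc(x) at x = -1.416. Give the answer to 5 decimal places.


ρ_sc(x) = (1/(2π)) √(4 − x²). With x = -1.416:
  4 − x² = 4 − (-1.416)² = 4 − 2.005056 = 1.994944.
  √(4 − x²) = 1.412425.
  1/(2π) = 0.159155.
  ρ_sc(-1.416) = 0.159155 · 1.412425 = 0.224794.

Rounded to 5 decimal places: ρ_sc(-1.416) ≈ 0.22479.


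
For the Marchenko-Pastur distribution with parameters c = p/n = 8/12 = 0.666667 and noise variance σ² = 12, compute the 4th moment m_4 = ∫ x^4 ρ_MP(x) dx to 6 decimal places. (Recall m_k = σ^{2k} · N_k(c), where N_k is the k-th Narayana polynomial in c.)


E[X⁴] = σ⁸ (1 + 6c + 6c² + c³) (fourth MP moment). With σ² = 12 (so σ⁸ = 20736) and c = 8/12 = 0.666667: E[X⁴] = 20736 · (1 + 6·0.666667 + 6·(0.666667)² + (0.666667)³) = 20736 · 7.962963.

So E[X^4] = 165120.000000.


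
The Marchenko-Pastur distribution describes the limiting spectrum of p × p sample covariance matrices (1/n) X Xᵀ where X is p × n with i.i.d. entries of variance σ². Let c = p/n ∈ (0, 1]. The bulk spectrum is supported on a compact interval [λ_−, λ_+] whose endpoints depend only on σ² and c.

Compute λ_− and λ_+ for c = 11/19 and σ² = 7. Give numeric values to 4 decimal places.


c = 11/19 = 0.578947; √c = 0.760886.
λ_− = σ² (1 − √c)² = 7 · (1 − 0.760886)² = 7 · (0.239114)² = 0.400229.
λ_+ = σ² (1 + √c)² = 7 · (1 + 0.760886)² = 7 · (1.760886)² = 21.705034.

Rounded to 4 decimal places: λ_− ≈ 0.4002, λ_+ ≈ 21.7050.
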